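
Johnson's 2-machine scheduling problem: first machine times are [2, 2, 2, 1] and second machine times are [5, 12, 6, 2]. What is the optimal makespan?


Apply Johnson's rule:
  Group 1 (a <= b): [(4, 1, 2), (1, 2, 5), (2, 2, 12), (3, 2, 6)]
  Group 2 (a > b): []
Optimal job order: [4, 1, 2, 3]
Schedule:
  Job 4: M1 done at 1, M2 done at 3
  Job 1: M1 done at 3, M2 done at 8
  Job 2: M1 done at 5, M2 done at 20
  Job 3: M1 done at 7, M2 done at 26
Makespan = 26

26


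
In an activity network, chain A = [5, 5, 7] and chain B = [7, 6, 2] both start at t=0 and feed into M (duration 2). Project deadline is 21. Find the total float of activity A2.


Forward pass: ES(A2) = sum of predecessors on chain A = 5
EF = ES + duration = 5 + 5 = 10
Backward pass: LF(M) = deadline = 21; LS(M) = 21 - 2 = 19
LF(A2) = LS(M) - sum(successors on chain A) = 19 - 7 = 12
LS = LF - duration = 12 - 5 = 7
Total float = LS - ES = 7 - 5 = 2

2


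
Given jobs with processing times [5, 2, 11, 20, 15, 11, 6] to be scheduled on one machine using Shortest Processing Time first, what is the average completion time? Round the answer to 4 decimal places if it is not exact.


Sort jobs by processing time (SPT order): [2, 5, 6, 11, 11, 15, 20]
Compute completion times sequentially:
  Job 1: processing = 2, completes at 2
  Job 2: processing = 5, completes at 7
  Job 3: processing = 6, completes at 13
  Job 4: processing = 11, completes at 24
  Job 5: processing = 11, completes at 35
  Job 6: processing = 15, completes at 50
  Job 7: processing = 20, completes at 70
Sum of completion times = 201
Average completion time = 201/7 = 28.7143

28.7143


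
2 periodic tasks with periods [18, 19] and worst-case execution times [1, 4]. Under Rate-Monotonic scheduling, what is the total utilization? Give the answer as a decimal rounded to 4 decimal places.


Compute individual utilizations (exact fractions):
  Task 1: C/T = 1/18 (approx. 0.0556)
  Task 2: C/T = 4/19 (approx. 0.2105)
Total utilization U = 1/18 + 4/19 = 91/342
Rounded to 4 decimal places: U = 0.2661
RM (Liu & Layland) bound for 2 tasks = 0.828427; compare with U = 91/342 (approx. 0.266082)
U <= bound, so schedulable by RM sufficient condition.

0.2661


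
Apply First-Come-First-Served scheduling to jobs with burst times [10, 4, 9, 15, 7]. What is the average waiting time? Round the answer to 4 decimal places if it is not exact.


FCFS order (as given): [10, 4, 9, 15, 7]
Waiting times:
  Job 1: wait = 0
  Job 2: wait = 10
  Job 3: wait = 14
  Job 4: wait = 23
  Job 5: wait = 38
Sum of waiting times = 85
Average waiting time = 85/5 = 17.0

17.0


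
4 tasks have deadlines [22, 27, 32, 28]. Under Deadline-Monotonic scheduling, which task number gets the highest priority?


Sort tasks by relative deadline (ascending):
  Task 1: deadline = 22
  Task 2: deadline = 27
  Task 4: deadline = 28
  Task 3: deadline = 32
Priority order (highest first): [1, 2, 4, 3]
Highest priority task = 1

1


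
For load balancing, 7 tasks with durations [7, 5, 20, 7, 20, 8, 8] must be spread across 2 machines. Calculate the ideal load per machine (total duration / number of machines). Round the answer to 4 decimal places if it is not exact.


Total processing time = 7 + 5 + 20 + 7 + 20 + 8 + 8 = 75
Number of machines = 2
Ideal balanced load = 75 / 2 = 37.5

37.5


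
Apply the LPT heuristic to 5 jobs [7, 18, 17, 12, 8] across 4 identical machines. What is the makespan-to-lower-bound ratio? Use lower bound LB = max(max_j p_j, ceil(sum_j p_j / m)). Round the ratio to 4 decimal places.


LPT order: [18, 17, 12, 8, 7]
Machine loads after assignment: [18, 17, 12, 15]
LPT makespan = 18
Lower bound = max(max_job, ceil(total/4)) = max(18, 16) = 18
Ratio = 18 / 18 = 1.0

1.0


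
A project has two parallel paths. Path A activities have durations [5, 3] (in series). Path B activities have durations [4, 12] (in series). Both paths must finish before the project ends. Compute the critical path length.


Path A total = 5 + 3 = 8
Path B total = 4 + 12 = 16
Critical path = longest path = max(8, 16) = 16

16


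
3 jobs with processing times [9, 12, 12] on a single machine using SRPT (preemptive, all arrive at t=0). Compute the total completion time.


Since all jobs arrive at t=0, SRPT equals SPT ordering.
SPT order: [9, 12, 12]
Completion times:
  Job 1: p=9, C=9
  Job 2: p=12, C=21
  Job 3: p=12, C=33
Total completion time = 9 + 21 + 33 = 63

63


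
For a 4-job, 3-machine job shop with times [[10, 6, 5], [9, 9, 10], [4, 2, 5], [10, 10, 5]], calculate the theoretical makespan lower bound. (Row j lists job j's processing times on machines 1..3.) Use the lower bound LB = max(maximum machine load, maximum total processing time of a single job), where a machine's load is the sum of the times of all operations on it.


Machine loads:
  Machine 1: 10 + 9 + 4 + 10 = 33
  Machine 2: 6 + 9 + 2 + 10 = 27
  Machine 3: 5 + 10 + 5 + 5 = 25
Max machine load = 33
Job totals:
  Job 1: 21
  Job 2: 28
  Job 3: 11
  Job 4: 25
Max job total = 28
Lower bound = max(33, 28) = 33

33


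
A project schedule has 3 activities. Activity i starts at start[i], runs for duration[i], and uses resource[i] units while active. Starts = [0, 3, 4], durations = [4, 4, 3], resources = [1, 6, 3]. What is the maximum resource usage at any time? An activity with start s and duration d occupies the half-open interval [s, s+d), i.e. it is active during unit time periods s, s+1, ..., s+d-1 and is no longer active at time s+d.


Each activity i is active on [start_i, start_i + duration_i).
Compute total resource usage per time slot:
  t=0: active resources = [1], total = 1
  t=1: active resources = [1], total = 1
  t=2: active resources = [1], total = 1
  t=3: active resources = [1, 6], total = 7
  t=4: active resources = [6, 3], total = 9
  t=5: active resources = [6, 3], total = 9
  t=6: active resources = [6, 3], total = 9
Peak resource demand = 9

9


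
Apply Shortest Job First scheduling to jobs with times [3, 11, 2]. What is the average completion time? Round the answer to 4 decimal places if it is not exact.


SJF order (ascending): [2, 3, 11]
Completion times:
  Job 1: burst=2, C=2
  Job 2: burst=3, C=5
  Job 3: burst=11, C=16
Average completion = 23/3 = 7.6667

7.6667


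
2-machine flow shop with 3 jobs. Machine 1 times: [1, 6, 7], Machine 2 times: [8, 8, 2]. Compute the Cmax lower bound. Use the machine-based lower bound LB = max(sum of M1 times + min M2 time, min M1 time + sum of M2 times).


LB1 = sum(M1 times) + min(M2 times) = 14 + 2 = 16
LB2 = min(M1 times) + sum(M2 times) = 1 + 18 = 19
Lower bound = max(LB1, LB2) = max(16, 19) = 19

19


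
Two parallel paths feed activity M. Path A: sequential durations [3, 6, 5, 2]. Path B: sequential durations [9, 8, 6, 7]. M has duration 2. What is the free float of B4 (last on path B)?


ES(B4) = sum of predecessors on chain B = 23
EF(B4) = ES + duration = 23 + 7 = 30
Successor of B4 is M. ES(M) = max(sum(A), sum(B)) = max(16, 30) = 30
Free float = ES(successor) - EF(current) = 30 - 30 = 0

0


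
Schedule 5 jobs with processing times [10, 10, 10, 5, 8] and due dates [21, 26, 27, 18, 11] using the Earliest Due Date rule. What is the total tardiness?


Sort by due date (EDD order): [(8, 11), (5, 18), (10, 21), (10, 26), (10, 27)]
Compute completion times and tardiness:
  Job 1: p=8, d=11, C=8, tardiness=max(0,8-11)=0
  Job 2: p=5, d=18, C=13, tardiness=max(0,13-18)=0
  Job 3: p=10, d=21, C=23, tardiness=max(0,23-21)=2
  Job 4: p=10, d=26, C=33, tardiness=max(0,33-26)=7
  Job 5: p=10, d=27, C=43, tardiness=max(0,43-27)=16
Total tardiness = 25

25


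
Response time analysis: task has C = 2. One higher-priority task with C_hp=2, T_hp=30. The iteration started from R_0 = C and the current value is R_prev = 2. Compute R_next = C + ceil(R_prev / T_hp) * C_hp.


R_next = C + ceil(R_prev / T_hp) * C_hp
ceil(2 / 30) = ceil(0.0667) = 1
Interference = 1 * 2 = 2
R_next = 2 + 2 = 4

4


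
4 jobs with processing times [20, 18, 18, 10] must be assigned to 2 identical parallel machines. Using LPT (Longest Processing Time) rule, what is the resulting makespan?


Sort jobs in decreasing order (LPT): [20, 18, 18, 10]
Assign each job to the least loaded machine:
  Machine 1: jobs [20, 10], load = 30
  Machine 2: jobs [18, 18], load = 36
Makespan = max load = 36

36


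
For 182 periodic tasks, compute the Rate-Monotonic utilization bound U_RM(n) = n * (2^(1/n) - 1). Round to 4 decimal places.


Compute 2^(1/182) = 1.0038157625
Subtract 1: 1.0038157625 - 1 = 0.0038157625
Multiply by n: 182 * 0.0038157625 = 0.6944687750
Round to 4 dp: 0.6945

0.6945


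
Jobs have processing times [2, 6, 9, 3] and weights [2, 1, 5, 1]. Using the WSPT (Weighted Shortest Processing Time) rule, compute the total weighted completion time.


Compute p/w ratios and sort ascending (WSPT): [(2, 2), (9, 5), (3, 1), (6, 1)]
Compute weighted completion times:
  Job (p=2,w=2): C=2, w*C=2*2=4
  Job (p=9,w=5): C=11, w*C=5*11=55
  Job (p=3,w=1): C=14, w*C=1*14=14
  Job (p=6,w=1): C=20, w*C=1*20=20
Total weighted completion time = 93

93


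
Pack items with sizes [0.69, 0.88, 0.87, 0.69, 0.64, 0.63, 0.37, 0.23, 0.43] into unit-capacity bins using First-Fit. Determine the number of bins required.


Place items sequentially using First-Fit:
  Item 0.69 -> new Bin 1
  Item 0.88 -> new Bin 2
  Item 0.87 -> new Bin 3
  Item 0.69 -> new Bin 4
  Item 0.64 -> new Bin 5
  Item 0.63 -> new Bin 6
  Item 0.37 -> Bin 6 (now 1.0)
  Item 0.23 -> Bin 1 (now 0.92)
  Item 0.43 -> new Bin 7
Total bins used = 7

7


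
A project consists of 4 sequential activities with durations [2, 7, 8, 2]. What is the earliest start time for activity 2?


Activity 2 starts after activities 1 through 1 complete.
Predecessor durations: [2]
ES = 2 = 2

2


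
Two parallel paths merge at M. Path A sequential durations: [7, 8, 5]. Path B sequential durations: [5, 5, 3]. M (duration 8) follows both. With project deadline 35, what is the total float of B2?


Forward pass: ES(B2) = sum of predecessors on chain B = 5
EF = ES + duration = 5 + 5 = 10
Backward pass: LF(M) = deadline = 35; LS(M) = 35 - 8 = 27
LF(B2) = LS(M) - sum(successors on chain B) = 27 - 3 = 24
LS = LF - duration = 24 - 5 = 19
Total float = LS - ES = 19 - 5 = 14

14


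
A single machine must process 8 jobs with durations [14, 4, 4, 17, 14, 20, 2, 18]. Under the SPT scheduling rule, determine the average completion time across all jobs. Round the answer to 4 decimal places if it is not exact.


Sort jobs by processing time (SPT order): [2, 4, 4, 14, 14, 17, 18, 20]
Compute completion times sequentially:
  Job 1: processing = 2, completes at 2
  Job 2: processing = 4, completes at 6
  Job 3: processing = 4, completes at 10
  Job 4: processing = 14, completes at 24
  Job 5: processing = 14, completes at 38
  Job 6: processing = 17, completes at 55
  Job 7: processing = 18, completes at 73
  Job 8: processing = 20, completes at 93
Sum of completion times = 301
Average completion time = 301/8 = 37.625

37.625


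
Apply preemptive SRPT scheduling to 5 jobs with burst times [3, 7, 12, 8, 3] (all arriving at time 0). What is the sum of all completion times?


Since all jobs arrive at t=0, SRPT equals SPT ordering.
SPT order: [3, 3, 7, 8, 12]
Completion times:
  Job 1: p=3, C=3
  Job 2: p=3, C=6
  Job 3: p=7, C=13
  Job 4: p=8, C=21
  Job 5: p=12, C=33
Total completion time = 3 + 6 + 13 + 21 + 33 = 76

76


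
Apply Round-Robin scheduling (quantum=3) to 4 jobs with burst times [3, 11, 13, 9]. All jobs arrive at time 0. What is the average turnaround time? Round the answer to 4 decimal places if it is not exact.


Time quantum = 3
Execution trace:
  J1 runs 3 units, time = 3
  J2 runs 3 units, time = 6
  J3 runs 3 units, time = 9
  J4 runs 3 units, time = 12
  J2 runs 3 units, time = 15
  J3 runs 3 units, time = 18
  J4 runs 3 units, time = 21
  J2 runs 3 units, time = 24
  J3 runs 3 units, time = 27
  J4 runs 3 units, time = 30
  J2 runs 2 units, time = 32
  J3 runs 3 units, time = 35
  J3 runs 1 units, time = 36
Finish times: [3, 32, 36, 30]
Average turnaround = 101/4 = 25.25

25.25


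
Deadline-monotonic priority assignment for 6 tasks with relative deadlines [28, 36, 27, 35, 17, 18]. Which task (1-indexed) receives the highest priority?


Sort tasks by relative deadline (ascending):
  Task 5: deadline = 17
  Task 6: deadline = 18
  Task 3: deadline = 27
  Task 1: deadline = 28
  Task 4: deadline = 35
  Task 2: deadline = 36
Priority order (highest first): [5, 6, 3, 1, 4, 2]
Highest priority task = 5

5


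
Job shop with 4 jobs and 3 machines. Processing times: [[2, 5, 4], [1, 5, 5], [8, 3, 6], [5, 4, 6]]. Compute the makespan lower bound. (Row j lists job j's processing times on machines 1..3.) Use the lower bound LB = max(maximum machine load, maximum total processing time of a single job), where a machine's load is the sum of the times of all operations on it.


Machine loads:
  Machine 1: 2 + 1 + 8 + 5 = 16
  Machine 2: 5 + 5 + 3 + 4 = 17
  Machine 3: 4 + 5 + 6 + 6 = 21
Max machine load = 21
Job totals:
  Job 1: 11
  Job 2: 11
  Job 3: 17
  Job 4: 15
Max job total = 17
Lower bound = max(21, 17) = 21

21


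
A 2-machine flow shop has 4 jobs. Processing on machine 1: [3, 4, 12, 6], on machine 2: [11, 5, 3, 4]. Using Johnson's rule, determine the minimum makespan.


Apply Johnson's rule:
  Group 1 (a <= b): [(1, 3, 11), (2, 4, 5)]
  Group 2 (a > b): [(4, 6, 4), (3, 12, 3)]
Optimal job order: [1, 2, 4, 3]
Schedule:
  Job 1: M1 done at 3, M2 done at 14
  Job 2: M1 done at 7, M2 done at 19
  Job 4: M1 done at 13, M2 done at 23
  Job 3: M1 done at 25, M2 done at 28
Makespan = 28

28


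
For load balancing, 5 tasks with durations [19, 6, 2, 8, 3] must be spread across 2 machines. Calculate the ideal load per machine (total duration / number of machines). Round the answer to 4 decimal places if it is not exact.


Total processing time = 19 + 6 + 2 + 8 + 3 = 38
Number of machines = 2
Ideal balanced load = 38 / 2 = 19.0

19.0


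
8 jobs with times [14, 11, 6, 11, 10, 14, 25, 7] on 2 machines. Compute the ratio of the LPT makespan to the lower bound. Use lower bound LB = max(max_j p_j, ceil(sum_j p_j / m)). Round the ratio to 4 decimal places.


LPT order: [25, 14, 14, 11, 11, 10, 7, 6]
Machine loads after assignment: [52, 46]
LPT makespan = 52
Lower bound = max(max_job, ceil(total/2)) = max(25, 49) = 49
Ratio = 52 / 49 = 1.0612

1.0612


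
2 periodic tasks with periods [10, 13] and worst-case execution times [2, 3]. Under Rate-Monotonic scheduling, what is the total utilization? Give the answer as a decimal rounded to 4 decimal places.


Compute individual utilizations (exact fractions):
  Task 1: C/T = 2/10 = 1/5 (approx. 0.2)
  Task 2: C/T = 3/13 (approx. 0.2308)
Total utilization U = 1/5 + 3/13 = 28/65
Rounded to 4 decimal places: U = 0.4308
RM (Liu & Layland) bound for 2 tasks = 0.828427; compare with U = 28/65 (approx. 0.430769)
U <= bound, so schedulable by RM sufficient condition.

0.4308


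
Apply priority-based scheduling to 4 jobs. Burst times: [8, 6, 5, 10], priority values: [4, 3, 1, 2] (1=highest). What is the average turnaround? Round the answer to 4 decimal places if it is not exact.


Sort by priority (ascending = highest first):
Order: [(1, 5), (2, 10), (3, 6), (4, 8)]
Completion times:
  Priority 1, burst=5, C=5
  Priority 2, burst=10, C=15
  Priority 3, burst=6, C=21
  Priority 4, burst=8, C=29
Average turnaround = 70/4 = 17.5

17.5


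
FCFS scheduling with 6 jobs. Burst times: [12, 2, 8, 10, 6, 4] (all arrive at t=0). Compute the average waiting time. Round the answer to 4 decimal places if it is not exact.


FCFS order (as given): [12, 2, 8, 10, 6, 4]
Waiting times:
  Job 1: wait = 0
  Job 2: wait = 12
  Job 3: wait = 14
  Job 4: wait = 22
  Job 5: wait = 32
  Job 6: wait = 38
Sum of waiting times = 118
Average waiting time = 118/6 = 19.6667

19.6667


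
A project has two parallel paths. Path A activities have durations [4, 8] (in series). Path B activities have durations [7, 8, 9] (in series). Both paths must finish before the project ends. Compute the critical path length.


Path A total = 4 + 8 = 12
Path B total = 7 + 8 + 9 = 24
Critical path = longest path = max(12, 24) = 24

24


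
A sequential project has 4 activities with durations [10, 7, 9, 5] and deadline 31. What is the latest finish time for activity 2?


LF(activity 2) = deadline - sum of successor durations
Successors: activities 3 through 4 with durations [9, 5]
Sum of successor durations = 14
LF = 31 - 14 = 17

17


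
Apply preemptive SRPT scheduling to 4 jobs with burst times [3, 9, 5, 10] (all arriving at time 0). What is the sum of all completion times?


Since all jobs arrive at t=0, SRPT equals SPT ordering.
SPT order: [3, 5, 9, 10]
Completion times:
  Job 1: p=3, C=3
  Job 2: p=5, C=8
  Job 3: p=9, C=17
  Job 4: p=10, C=27
Total completion time = 3 + 8 + 17 + 27 = 55

55


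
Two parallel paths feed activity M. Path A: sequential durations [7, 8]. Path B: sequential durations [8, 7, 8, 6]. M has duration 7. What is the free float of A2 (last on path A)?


ES(A2) = sum of predecessors on chain A = 7
EF(A2) = ES + duration = 7 + 8 = 15
Successor of A2 is M. ES(M) = max(sum(A), sum(B)) = max(15, 29) = 29
Free float = ES(successor) - EF(current) = 29 - 15 = 14

14


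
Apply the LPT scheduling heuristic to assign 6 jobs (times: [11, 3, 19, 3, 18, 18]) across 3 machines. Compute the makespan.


Sort jobs in decreasing order (LPT): [19, 18, 18, 11, 3, 3]
Assign each job to the least loaded machine:
  Machine 1: jobs [19, 3], load = 22
  Machine 2: jobs [18, 11], load = 29
  Machine 3: jobs [18, 3], load = 21
Makespan = max load = 29

29


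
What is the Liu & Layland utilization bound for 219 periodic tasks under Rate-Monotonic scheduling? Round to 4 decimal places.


Compute 2^(1/219) = 1.0031700697
Subtract 1: 1.0031700697 - 1 = 0.0031700697
Multiply by n: 219 * 0.0031700697 = 0.6942452643
Round to 4 dp: 0.6942

0.6942


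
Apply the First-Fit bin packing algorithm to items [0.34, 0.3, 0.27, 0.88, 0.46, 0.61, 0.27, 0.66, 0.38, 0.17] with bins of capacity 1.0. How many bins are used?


Place items sequentially using First-Fit:
  Item 0.34 -> new Bin 1
  Item 0.3 -> Bin 1 (now 0.64)
  Item 0.27 -> Bin 1 (now 0.91)
  Item 0.88 -> new Bin 2
  Item 0.46 -> new Bin 3
  Item 0.61 -> new Bin 4
  Item 0.27 -> Bin 3 (now 0.73)
  Item 0.66 -> new Bin 5
  Item 0.38 -> Bin 4 (now 0.99)
  Item 0.17 -> Bin 3 (now 0.9)
Total bins used = 5

5


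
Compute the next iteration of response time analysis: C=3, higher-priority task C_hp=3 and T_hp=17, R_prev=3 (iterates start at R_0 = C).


R_next = C + ceil(R_prev / T_hp) * C_hp
ceil(3 / 17) = ceil(0.1765) = 1
Interference = 1 * 3 = 3
R_next = 3 + 3 = 6

6


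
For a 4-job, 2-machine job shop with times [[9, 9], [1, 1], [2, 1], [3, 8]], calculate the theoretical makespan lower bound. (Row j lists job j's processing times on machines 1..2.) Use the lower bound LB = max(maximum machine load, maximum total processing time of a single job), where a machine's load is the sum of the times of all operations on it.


Machine loads:
  Machine 1: 9 + 1 + 2 + 3 = 15
  Machine 2: 9 + 1 + 1 + 8 = 19
Max machine load = 19
Job totals:
  Job 1: 18
  Job 2: 2
  Job 3: 3
  Job 4: 11
Max job total = 18
Lower bound = max(19, 18) = 19

19


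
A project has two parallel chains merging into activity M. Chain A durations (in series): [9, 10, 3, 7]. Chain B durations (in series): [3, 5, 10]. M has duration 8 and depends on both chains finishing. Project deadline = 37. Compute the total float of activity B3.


Forward pass: ES(B3) = sum of predecessors on chain B = 8
EF = ES + duration = 8 + 10 = 18
Backward pass: LF(M) = deadline = 37; LS(M) = 37 - 8 = 29
LF(B3) = LS(M) - sum(successors on chain B) = 29 - 0 = 29
LS = LF - duration = 29 - 10 = 19
Total float = LS - ES = 19 - 8 = 11

11


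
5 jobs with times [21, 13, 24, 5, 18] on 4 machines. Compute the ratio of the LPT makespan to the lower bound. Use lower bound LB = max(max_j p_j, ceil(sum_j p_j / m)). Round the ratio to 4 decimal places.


LPT order: [24, 21, 18, 13, 5]
Machine loads after assignment: [24, 21, 18, 18]
LPT makespan = 24
Lower bound = max(max_job, ceil(total/4)) = max(24, 21) = 24
Ratio = 24 / 24 = 1.0

1.0


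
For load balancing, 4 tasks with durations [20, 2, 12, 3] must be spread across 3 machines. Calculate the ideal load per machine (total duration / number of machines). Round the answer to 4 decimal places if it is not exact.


Total processing time = 20 + 2 + 12 + 3 = 37
Number of machines = 3
Ideal balanced load = 37 / 3 = 12.3333

12.3333


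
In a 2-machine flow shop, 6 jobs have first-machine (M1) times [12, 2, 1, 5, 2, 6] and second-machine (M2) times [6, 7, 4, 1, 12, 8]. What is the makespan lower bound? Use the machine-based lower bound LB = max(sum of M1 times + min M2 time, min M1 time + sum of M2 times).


LB1 = sum(M1 times) + min(M2 times) = 28 + 1 = 29
LB2 = min(M1 times) + sum(M2 times) = 1 + 38 = 39
Lower bound = max(LB1, LB2) = max(29, 39) = 39

39


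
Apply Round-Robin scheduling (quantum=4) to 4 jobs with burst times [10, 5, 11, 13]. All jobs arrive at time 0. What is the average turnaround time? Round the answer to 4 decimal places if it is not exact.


Time quantum = 4
Execution trace:
  J1 runs 4 units, time = 4
  J2 runs 4 units, time = 8
  J3 runs 4 units, time = 12
  J4 runs 4 units, time = 16
  J1 runs 4 units, time = 20
  J2 runs 1 units, time = 21
  J3 runs 4 units, time = 25
  J4 runs 4 units, time = 29
  J1 runs 2 units, time = 31
  J3 runs 3 units, time = 34
  J4 runs 4 units, time = 38
  J4 runs 1 units, time = 39
Finish times: [31, 21, 34, 39]
Average turnaround = 125/4 = 31.25

31.25


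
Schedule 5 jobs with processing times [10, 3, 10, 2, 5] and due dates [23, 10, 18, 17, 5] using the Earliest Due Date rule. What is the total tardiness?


Sort by due date (EDD order): [(5, 5), (3, 10), (2, 17), (10, 18), (10, 23)]
Compute completion times and tardiness:
  Job 1: p=5, d=5, C=5, tardiness=max(0,5-5)=0
  Job 2: p=3, d=10, C=8, tardiness=max(0,8-10)=0
  Job 3: p=2, d=17, C=10, tardiness=max(0,10-17)=0
  Job 4: p=10, d=18, C=20, tardiness=max(0,20-18)=2
  Job 5: p=10, d=23, C=30, tardiness=max(0,30-23)=7
Total tardiness = 9

9


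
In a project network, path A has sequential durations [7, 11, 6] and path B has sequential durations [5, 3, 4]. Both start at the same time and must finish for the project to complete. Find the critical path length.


Path A total = 7 + 11 + 6 = 24
Path B total = 5 + 3 + 4 = 12
Critical path = longest path = max(24, 12) = 24

24


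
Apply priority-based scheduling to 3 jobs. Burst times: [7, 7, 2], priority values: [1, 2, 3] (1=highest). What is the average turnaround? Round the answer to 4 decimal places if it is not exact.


Sort by priority (ascending = highest first):
Order: [(1, 7), (2, 7), (3, 2)]
Completion times:
  Priority 1, burst=7, C=7
  Priority 2, burst=7, C=14
  Priority 3, burst=2, C=16
Average turnaround = 37/3 = 12.3333

12.3333


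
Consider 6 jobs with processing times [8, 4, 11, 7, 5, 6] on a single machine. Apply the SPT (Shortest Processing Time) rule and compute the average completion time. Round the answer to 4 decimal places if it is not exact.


Sort jobs by processing time (SPT order): [4, 5, 6, 7, 8, 11]
Compute completion times sequentially:
  Job 1: processing = 4, completes at 4
  Job 2: processing = 5, completes at 9
  Job 3: processing = 6, completes at 15
  Job 4: processing = 7, completes at 22
  Job 5: processing = 8, completes at 30
  Job 6: processing = 11, completes at 41
Sum of completion times = 121
Average completion time = 121/6 = 20.1667

20.1667


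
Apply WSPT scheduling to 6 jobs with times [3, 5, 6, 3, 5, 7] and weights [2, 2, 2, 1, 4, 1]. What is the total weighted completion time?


Compute p/w ratios and sort ascending (WSPT): [(5, 4), (3, 2), (5, 2), (6, 2), (3, 1), (7, 1)]
Compute weighted completion times:
  Job (p=5,w=4): C=5, w*C=4*5=20
  Job (p=3,w=2): C=8, w*C=2*8=16
  Job (p=5,w=2): C=13, w*C=2*13=26
  Job (p=6,w=2): C=19, w*C=2*19=38
  Job (p=3,w=1): C=22, w*C=1*22=22
  Job (p=7,w=1): C=29, w*C=1*29=29
Total weighted completion time = 151

151


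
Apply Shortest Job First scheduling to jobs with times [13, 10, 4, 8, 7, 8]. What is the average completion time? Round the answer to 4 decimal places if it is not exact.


SJF order (ascending): [4, 7, 8, 8, 10, 13]
Completion times:
  Job 1: burst=4, C=4
  Job 2: burst=7, C=11
  Job 3: burst=8, C=19
  Job 4: burst=8, C=27
  Job 5: burst=10, C=37
  Job 6: burst=13, C=50
Average completion = 148/6 = 24.6667

24.6667


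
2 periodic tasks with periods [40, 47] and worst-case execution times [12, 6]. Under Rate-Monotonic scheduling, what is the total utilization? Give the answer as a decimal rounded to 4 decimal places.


Compute individual utilizations (exact fractions):
  Task 1: C/T = 12/40 = 3/10 (approx. 0.3)
  Task 2: C/T = 6/47 (approx. 0.1277)
Total utilization U = 3/10 + 6/47 = 201/470
Rounded to 4 decimal places: U = 0.4277
RM (Liu & Layland) bound for 2 tasks = 0.828427; compare with U = 201/470 (approx. 0.427660)
U <= bound, so schedulable by RM sufficient condition.

0.4277


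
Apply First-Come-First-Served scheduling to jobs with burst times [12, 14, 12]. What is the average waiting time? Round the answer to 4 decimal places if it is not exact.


FCFS order (as given): [12, 14, 12]
Waiting times:
  Job 1: wait = 0
  Job 2: wait = 12
  Job 3: wait = 26
Sum of waiting times = 38
Average waiting time = 38/3 = 12.6667

12.6667


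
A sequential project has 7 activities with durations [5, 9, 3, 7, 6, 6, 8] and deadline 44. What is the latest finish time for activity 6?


LF(activity 6) = deadline - sum of successor durations
Successors: activities 7 through 7 with durations [8]
Sum of successor durations = 8
LF = 44 - 8 = 36

36


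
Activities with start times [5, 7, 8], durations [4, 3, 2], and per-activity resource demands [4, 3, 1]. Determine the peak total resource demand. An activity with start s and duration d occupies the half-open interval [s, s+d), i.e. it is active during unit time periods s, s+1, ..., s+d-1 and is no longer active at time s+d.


Each activity i is active on [start_i, start_i + duration_i).
Compute total resource usage per time slot:
  t=0: active resources = [], total = 0
  t=1: active resources = [], total = 0
  t=2: active resources = [], total = 0
  t=3: active resources = [], total = 0
  t=4: active resources = [], total = 0
  t=5: active resources = [4], total = 4
  t=6: active resources = [4], total = 4
  t=7: active resources = [4, 3], total = 7
  t=8: active resources = [4, 3, 1], total = 8
  t=9: active resources = [3, 1], total = 4
Peak resource demand = 8

8


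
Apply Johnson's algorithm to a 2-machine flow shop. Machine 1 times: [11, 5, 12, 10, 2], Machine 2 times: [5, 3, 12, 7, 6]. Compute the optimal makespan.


Apply Johnson's rule:
  Group 1 (a <= b): [(5, 2, 6), (3, 12, 12)]
  Group 2 (a > b): [(4, 10, 7), (1, 11, 5), (2, 5, 3)]
Optimal job order: [5, 3, 4, 1, 2]
Schedule:
  Job 5: M1 done at 2, M2 done at 8
  Job 3: M1 done at 14, M2 done at 26
  Job 4: M1 done at 24, M2 done at 33
  Job 1: M1 done at 35, M2 done at 40
  Job 2: M1 done at 40, M2 done at 43
Makespan = 43

43


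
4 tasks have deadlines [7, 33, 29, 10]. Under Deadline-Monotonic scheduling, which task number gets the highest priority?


Sort tasks by relative deadline (ascending):
  Task 1: deadline = 7
  Task 4: deadline = 10
  Task 3: deadline = 29
  Task 2: deadline = 33
Priority order (highest first): [1, 4, 3, 2]
Highest priority task = 1

1


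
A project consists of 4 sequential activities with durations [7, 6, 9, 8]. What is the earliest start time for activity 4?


Activity 4 starts after activities 1 through 3 complete.
Predecessor durations: [7, 6, 9]
ES = 7 + 6 + 9 = 22

22


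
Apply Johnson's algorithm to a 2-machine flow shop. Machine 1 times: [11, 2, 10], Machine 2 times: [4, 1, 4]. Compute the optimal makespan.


Apply Johnson's rule:
  Group 1 (a <= b): []
  Group 2 (a > b): [(1, 11, 4), (3, 10, 4), (2, 2, 1)]
Optimal job order: [1, 3, 2]
Schedule:
  Job 1: M1 done at 11, M2 done at 15
  Job 3: M1 done at 21, M2 done at 25
  Job 2: M1 done at 23, M2 done at 26
Makespan = 26

26


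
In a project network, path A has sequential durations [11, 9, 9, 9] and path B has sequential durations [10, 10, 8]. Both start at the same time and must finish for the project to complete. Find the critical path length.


Path A total = 11 + 9 + 9 + 9 = 38
Path B total = 10 + 10 + 8 = 28
Critical path = longest path = max(38, 28) = 38

38


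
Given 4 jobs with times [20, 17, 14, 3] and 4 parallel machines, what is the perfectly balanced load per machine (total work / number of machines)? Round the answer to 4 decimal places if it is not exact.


Total processing time = 20 + 17 + 14 + 3 = 54
Number of machines = 4
Ideal balanced load = 54 / 4 = 13.5

13.5


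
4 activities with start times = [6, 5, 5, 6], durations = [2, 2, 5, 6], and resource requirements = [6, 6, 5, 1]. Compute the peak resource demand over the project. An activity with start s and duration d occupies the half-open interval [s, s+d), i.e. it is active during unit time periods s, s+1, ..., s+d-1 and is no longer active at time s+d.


Each activity i is active on [start_i, start_i + duration_i).
Compute total resource usage per time slot:
  t=0: active resources = [], total = 0
  t=1: active resources = [], total = 0
  t=2: active resources = [], total = 0
  t=3: active resources = [], total = 0
  t=4: active resources = [], total = 0
  t=5: active resources = [6, 5], total = 11
  t=6: active resources = [6, 6, 5, 1], total = 18
  t=7: active resources = [6, 5, 1], total = 12
  t=8: active resources = [5, 1], total = 6
  t=9: active resources = [5, 1], total = 6
  t=10: active resources = [1], total = 1
  t=11: active resources = [1], total = 1
Peak resource demand = 18

18


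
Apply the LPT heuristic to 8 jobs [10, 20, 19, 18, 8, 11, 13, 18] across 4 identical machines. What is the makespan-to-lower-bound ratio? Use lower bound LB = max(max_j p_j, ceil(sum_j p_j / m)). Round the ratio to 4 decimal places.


LPT order: [20, 19, 18, 18, 13, 11, 10, 8]
Machine loads after assignment: [28, 29, 31, 29]
LPT makespan = 31
Lower bound = max(max_job, ceil(total/4)) = max(20, 30) = 30
Ratio = 31 / 30 = 1.0333

1.0333


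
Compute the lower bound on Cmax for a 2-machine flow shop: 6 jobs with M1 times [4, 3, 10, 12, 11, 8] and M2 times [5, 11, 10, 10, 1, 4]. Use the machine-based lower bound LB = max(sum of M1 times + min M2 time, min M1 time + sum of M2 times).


LB1 = sum(M1 times) + min(M2 times) = 48 + 1 = 49
LB2 = min(M1 times) + sum(M2 times) = 3 + 41 = 44
Lower bound = max(LB1, LB2) = max(49, 44) = 49

49


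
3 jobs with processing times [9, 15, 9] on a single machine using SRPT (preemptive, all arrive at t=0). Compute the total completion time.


Since all jobs arrive at t=0, SRPT equals SPT ordering.
SPT order: [9, 9, 15]
Completion times:
  Job 1: p=9, C=9
  Job 2: p=9, C=18
  Job 3: p=15, C=33
Total completion time = 9 + 18 + 33 = 60

60


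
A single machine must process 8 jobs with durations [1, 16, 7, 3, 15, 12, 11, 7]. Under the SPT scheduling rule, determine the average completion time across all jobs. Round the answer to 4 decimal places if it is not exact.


Sort jobs by processing time (SPT order): [1, 3, 7, 7, 11, 12, 15, 16]
Compute completion times sequentially:
  Job 1: processing = 1, completes at 1
  Job 2: processing = 3, completes at 4
  Job 3: processing = 7, completes at 11
  Job 4: processing = 7, completes at 18
  Job 5: processing = 11, completes at 29
  Job 6: processing = 12, completes at 41
  Job 7: processing = 15, completes at 56
  Job 8: processing = 16, completes at 72
Sum of completion times = 232
Average completion time = 232/8 = 29.0

29.0


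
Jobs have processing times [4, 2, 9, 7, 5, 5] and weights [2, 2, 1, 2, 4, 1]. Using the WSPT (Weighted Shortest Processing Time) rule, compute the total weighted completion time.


Compute p/w ratios and sort ascending (WSPT): [(2, 2), (5, 4), (4, 2), (7, 2), (5, 1), (9, 1)]
Compute weighted completion times:
  Job (p=2,w=2): C=2, w*C=2*2=4
  Job (p=5,w=4): C=7, w*C=4*7=28
  Job (p=4,w=2): C=11, w*C=2*11=22
  Job (p=7,w=2): C=18, w*C=2*18=36
  Job (p=5,w=1): C=23, w*C=1*23=23
  Job (p=9,w=1): C=32, w*C=1*32=32
Total weighted completion time = 145

145


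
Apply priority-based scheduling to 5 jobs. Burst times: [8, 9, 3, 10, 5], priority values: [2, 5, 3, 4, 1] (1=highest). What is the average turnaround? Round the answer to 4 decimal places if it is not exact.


Sort by priority (ascending = highest first):
Order: [(1, 5), (2, 8), (3, 3), (4, 10), (5, 9)]
Completion times:
  Priority 1, burst=5, C=5
  Priority 2, burst=8, C=13
  Priority 3, burst=3, C=16
  Priority 4, burst=10, C=26
  Priority 5, burst=9, C=35
Average turnaround = 95/5 = 19.0

19.0


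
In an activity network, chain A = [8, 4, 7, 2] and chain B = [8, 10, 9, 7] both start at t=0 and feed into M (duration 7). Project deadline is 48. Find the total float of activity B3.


Forward pass: ES(B3) = sum of predecessors on chain B = 18
EF = ES + duration = 18 + 9 = 27
Backward pass: LF(M) = deadline = 48; LS(M) = 48 - 7 = 41
LF(B3) = LS(M) - sum(successors on chain B) = 41 - 7 = 34
LS = LF - duration = 34 - 9 = 25
Total float = LS - ES = 25 - 18 = 7

7


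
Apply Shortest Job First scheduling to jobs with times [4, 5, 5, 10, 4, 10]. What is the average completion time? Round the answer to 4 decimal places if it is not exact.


SJF order (ascending): [4, 4, 5, 5, 10, 10]
Completion times:
  Job 1: burst=4, C=4
  Job 2: burst=4, C=8
  Job 3: burst=5, C=13
  Job 4: burst=5, C=18
  Job 5: burst=10, C=28
  Job 6: burst=10, C=38
Average completion = 109/6 = 18.1667

18.1667


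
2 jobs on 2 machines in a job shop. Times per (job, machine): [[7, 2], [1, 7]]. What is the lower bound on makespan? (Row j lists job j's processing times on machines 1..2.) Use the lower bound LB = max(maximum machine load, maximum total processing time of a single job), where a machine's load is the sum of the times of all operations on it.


Machine loads:
  Machine 1: 7 + 1 = 8
  Machine 2: 2 + 7 = 9
Max machine load = 9
Job totals:
  Job 1: 9
  Job 2: 8
Max job total = 9
Lower bound = max(9, 9) = 9

9


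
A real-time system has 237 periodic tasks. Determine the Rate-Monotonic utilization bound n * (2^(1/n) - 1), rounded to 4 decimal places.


Compute 2^(1/237) = 1.0029289527
Subtract 1: 1.0029289527 - 1 = 0.0029289527
Multiply by n: 237 * 0.0029289527 = 0.6941617899
Round to 4 dp: 0.6942

0.6942


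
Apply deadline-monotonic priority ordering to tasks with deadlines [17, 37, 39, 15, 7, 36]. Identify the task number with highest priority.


Sort tasks by relative deadline (ascending):
  Task 5: deadline = 7
  Task 4: deadline = 15
  Task 1: deadline = 17
  Task 6: deadline = 36
  Task 2: deadline = 37
  Task 3: deadline = 39
Priority order (highest first): [5, 4, 1, 6, 2, 3]
Highest priority task = 5

5


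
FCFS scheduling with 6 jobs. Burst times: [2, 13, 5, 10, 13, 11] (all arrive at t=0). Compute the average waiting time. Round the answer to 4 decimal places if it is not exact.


FCFS order (as given): [2, 13, 5, 10, 13, 11]
Waiting times:
  Job 1: wait = 0
  Job 2: wait = 2
  Job 3: wait = 15
  Job 4: wait = 20
  Job 5: wait = 30
  Job 6: wait = 43
Sum of waiting times = 110
Average waiting time = 110/6 = 18.3333

18.3333


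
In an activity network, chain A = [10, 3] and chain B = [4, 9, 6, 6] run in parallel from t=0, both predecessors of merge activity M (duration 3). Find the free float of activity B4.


ES(B4) = sum of predecessors on chain B = 19
EF(B4) = ES + duration = 19 + 6 = 25
Successor of B4 is M. ES(M) = max(sum(A), sum(B)) = max(13, 25) = 25
Free float = ES(successor) - EF(current) = 25 - 25 = 0

0


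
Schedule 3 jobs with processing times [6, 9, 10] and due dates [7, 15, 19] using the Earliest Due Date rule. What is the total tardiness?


Sort by due date (EDD order): [(6, 7), (9, 15), (10, 19)]
Compute completion times and tardiness:
  Job 1: p=6, d=7, C=6, tardiness=max(0,6-7)=0
  Job 2: p=9, d=15, C=15, tardiness=max(0,15-15)=0
  Job 3: p=10, d=19, C=25, tardiness=max(0,25-19)=6
Total tardiness = 6

6


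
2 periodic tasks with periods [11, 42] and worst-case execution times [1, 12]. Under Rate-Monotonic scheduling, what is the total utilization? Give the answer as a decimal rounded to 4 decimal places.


Compute individual utilizations (exact fractions):
  Task 1: C/T = 1/11 (approx. 0.0909)
  Task 2: C/T = 12/42 = 2/7 (approx. 0.2857)
Total utilization U = 1/11 + 2/7 = 29/77
Rounded to 4 decimal places: U = 0.3766
RM (Liu & Layland) bound for 2 tasks = 0.828427; compare with U = 29/77 (approx. 0.376623)
U <= bound, so schedulable by RM sufficient condition.

0.3766


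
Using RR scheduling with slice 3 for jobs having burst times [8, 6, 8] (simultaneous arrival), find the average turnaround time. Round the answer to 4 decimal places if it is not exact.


Time quantum = 3
Execution trace:
  J1 runs 3 units, time = 3
  J2 runs 3 units, time = 6
  J3 runs 3 units, time = 9
  J1 runs 3 units, time = 12
  J2 runs 3 units, time = 15
  J3 runs 3 units, time = 18
  J1 runs 2 units, time = 20
  J3 runs 2 units, time = 22
Finish times: [20, 15, 22]
Average turnaround = 57/3 = 19.0

19.0


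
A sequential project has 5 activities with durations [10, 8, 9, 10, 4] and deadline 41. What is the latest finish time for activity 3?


LF(activity 3) = deadline - sum of successor durations
Successors: activities 4 through 5 with durations [10, 4]
Sum of successor durations = 14
LF = 41 - 14 = 27

27


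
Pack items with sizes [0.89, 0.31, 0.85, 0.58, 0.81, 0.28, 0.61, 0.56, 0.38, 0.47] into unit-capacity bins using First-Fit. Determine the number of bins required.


Place items sequentially using First-Fit:
  Item 0.89 -> new Bin 1
  Item 0.31 -> new Bin 2
  Item 0.85 -> new Bin 3
  Item 0.58 -> Bin 2 (now 0.89)
  Item 0.81 -> new Bin 4
  Item 0.28 -> new Bin 5
  Item 0.61 -> Bin 5 (now 0.89)
  Item 0.56 -> new Bin 6
  Item 0.38 -> Bin 6 (now 0.94)
  Item 0.47 -> new Bin 7
Total bins used = 7

7


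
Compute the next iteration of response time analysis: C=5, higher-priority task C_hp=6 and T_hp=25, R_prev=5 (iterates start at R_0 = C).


R_next = C + ceil(R_prev / T_hp) * C_hp
ceil(5 / 25) = ceil(0.2) = 1
Interference = 1 * 6 = 6
R_next = 5 + 6 = 11

11


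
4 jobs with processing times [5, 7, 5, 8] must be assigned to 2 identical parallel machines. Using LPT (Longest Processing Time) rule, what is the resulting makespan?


Sort jobs in decreasing order (LPT): [8, 7, 5, 5]
Assign each job to the least loaded machine:
  Machine 1: jobs [8, 5], load = 13
  Machine 2: jobs [7, 5], load = 12
Makespan = max load = 13

13


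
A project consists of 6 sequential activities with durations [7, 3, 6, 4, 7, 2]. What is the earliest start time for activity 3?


Activity 3 starts after activities 1 through 2 complete.
Predecessor durations: [7, 3]
ES = 7 + 3 = 10

10


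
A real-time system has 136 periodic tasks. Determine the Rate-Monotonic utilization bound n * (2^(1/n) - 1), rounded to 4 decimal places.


Compute 2^(1/136) = 1.0051096806
Subtract 1: 1.0051096806 - 1 = 0.0051096806
Multiply by n: 136 * 0.0051096806 = 0.6949165616
Round to 4 dp: 0.6949

0.6949


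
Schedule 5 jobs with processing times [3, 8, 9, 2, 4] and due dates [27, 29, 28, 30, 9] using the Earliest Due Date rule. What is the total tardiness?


Sort by due date (EDD order): [(4, 9), (3, 27), (9, 28), (8, 29), (2, 30)]
Compute completion times and tardiness:
  Job 1: p=4, d=9, C=4, tardiness=max(0,4-9)=0
  Job 2: p=3, d=27, C=7, tardiness=max(0,7-27)=0
  Job 3: p=9, d=28, C=16, tardiness=max(0,16-28)=0
  Job 4: p=8, d=29, C=24, tardiness=max(0,24-29)=0
  Job 5: p=2, d=30, C=26, tardiness=max(0,26-30)=0
Total tardiness = 0

0
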